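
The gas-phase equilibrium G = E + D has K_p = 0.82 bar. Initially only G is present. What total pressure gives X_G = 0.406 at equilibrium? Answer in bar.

P = 4.15 bar

Let X = conversion of G (basis 1 mol G); extent of reaction ξ = X.
Moles: n_G = 1 − X; n_E = X; n_D = X.
Total moles n_T = 1 + X.
K_p = p_E p_D / (p_G) with p_i = (n_i/n_T)·P.
At X = 0.406: the mole-fraction product g(X) = Π y_i^ν_i = 0.1974. Since K_p = g(X)·P^{1}, P = (K_p/g)^(1/1) = (0.82/0.1974)^(1/1) = 4.15 bar.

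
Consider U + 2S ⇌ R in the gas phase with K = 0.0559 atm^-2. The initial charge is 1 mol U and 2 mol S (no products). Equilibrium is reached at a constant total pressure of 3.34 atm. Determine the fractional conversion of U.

Basis: 1 mol U initially; let X = conversion of U. Extent ξ = X.
Mole table: n_U = 1 − X; n_S = 2 − 2X; n_R = X.
Summing: n_T = 3 − 2X.
With p_i = (n_i/n_T)P, K = p_R / (p_U p_S^2).
Substituting and setting equal to 0.0559 atm^-2 gives a polynomial in X; the root in (0,1) is X = 0.192.

X = 0.192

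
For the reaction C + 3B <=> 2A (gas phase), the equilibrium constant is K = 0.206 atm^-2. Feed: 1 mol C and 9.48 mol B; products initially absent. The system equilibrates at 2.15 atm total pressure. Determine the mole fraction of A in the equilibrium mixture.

y_A = 0.142

Take 1 mol C as basis and let X be its fractional conversion, so ξ = X.
Species balance: n_C = 1 − X; n_B = 9.48 − 3X; n_A = 2X.
Summing: n_T = 10.5 − 2X.
y_i = n_i/n_T, p_i = y_i·P. K = p_A^2 / (p_C p_B^3).
Substituting and setting equal to 0.206 atm^-2 gives a polynomial in X; the root in (0,1) is X = 0.650.
Then n_A = 1.3, n_T = 9.18, so y_A = 0.142.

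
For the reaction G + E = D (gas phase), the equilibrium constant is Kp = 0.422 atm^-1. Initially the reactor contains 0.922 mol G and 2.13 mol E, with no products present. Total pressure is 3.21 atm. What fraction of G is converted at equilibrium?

Take 0.922 mol G as basis and let X be its fractional conversion, so ξ = 0.922X.
Moles: n_G = 0.922 − 0.922X; n_E = 2.13 − 0.922X; n_D = 0.922X.
Summing: n_T = 3.05 − 0.922X.
With p_i = (n_i/n_T)P, Kp = p_D / (p_G p_E).
Setting this equal to 0.422 atm^-1 and taking the physical root (0 < X < 1) gives X = 0.468.

X = 0.468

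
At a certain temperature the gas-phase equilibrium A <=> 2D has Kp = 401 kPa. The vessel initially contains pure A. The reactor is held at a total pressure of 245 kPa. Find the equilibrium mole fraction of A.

Basis: 1 mol A initially; let X = conversion of A. Extent ξ = X.
At extent ξ: n_A = 1 − X; n_D = 2X.
Summing: n_T = 1 + X.
Mole fractions y_i = n_i/n_T; Kp = p_D^2 / (p_A) with p_i = y_i·P.
Setting this equal to 401 kPa and taking the physical root (0 < X < 1) gives X = 0.539.
Then n_A = 0.461, n_T = 1.54, so y_A = 0.300.

y_A = 0.300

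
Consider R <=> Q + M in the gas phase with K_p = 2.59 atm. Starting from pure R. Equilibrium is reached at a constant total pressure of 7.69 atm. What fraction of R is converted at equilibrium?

X = 0.502

Basis: 1 mol R initially; let X = conversion of R. Extent ξ = X.
At extent ξ: n_R = 1 − X; n_Q = X; n_M = X.
n_T = Σnᵢ = 1 + X.
Mole fractions y_i = n_i/n_T; K_p = p_Q p_M / (p_R) with p_i = y_i·P.
Equating to 2.59 atm and solving on 0 < X < 1: X = 0.502.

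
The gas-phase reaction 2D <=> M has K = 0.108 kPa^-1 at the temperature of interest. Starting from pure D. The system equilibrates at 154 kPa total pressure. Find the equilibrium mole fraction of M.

y_M = 0.783

Take 1 mol D as basis and let X be its fractional conversion, so ξ = 0.5X.
Mole table: n_D = 1 − X; n_M = 0.5X.
Summing: n_T = 1 − 0.5X.
Mole fractions y_i = n_i/n_T; K = p_M / (p_D^2) with p_i = y_i·P.
Equating to 0.108 kPa^-1 and solving on 0 < X < 1: X = 0.878.
Then n_M = 0.439, n_T = 0.561, so y_M = 0.783.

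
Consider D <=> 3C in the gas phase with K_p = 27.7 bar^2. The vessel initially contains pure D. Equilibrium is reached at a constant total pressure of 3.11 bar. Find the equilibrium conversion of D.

Let X = conversion of D (basis 1 mol D); extent of reaction ξ = X.
Species balance: n_D = 1 − X; n_C = 3X.
Summing: n_T = 1 + 2X.
With p_i = (n_i/n_T)P, K_p = p_C^3 / (p_D).
Substituting and setting equal to 27.7 bar^2 gives a polynomial in X; the root in (0,1) is X = 0.591.

X = 0.591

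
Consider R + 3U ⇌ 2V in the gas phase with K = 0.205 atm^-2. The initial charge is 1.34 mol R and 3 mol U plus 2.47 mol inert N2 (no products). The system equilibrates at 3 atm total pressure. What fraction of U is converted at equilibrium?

Take 3 mol U as basis and let X be its fractional conversion, so ξ = X.
Moles: n_R = 1.34 − X; n_U = 3 − 3X; n_V = 2X; n_I = 2.47 (inert).
n_T = Σnᵢ = 6.81 − 2X.
With p_i = (n_i/n_T)P, K = p_V^2 / (p_R p_U^3).
This yields a degree-4 equation in X; solving on (0,1), X = 0.322.

X = 0.322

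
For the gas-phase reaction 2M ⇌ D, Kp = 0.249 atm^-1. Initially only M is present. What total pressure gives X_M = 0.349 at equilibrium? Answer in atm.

Let X = conversion of M (basis 1 mol M); extent of reaction ξ = 0.5X.
At extent ξ: n_M = 1 − X; n_D = 0.5X.
Summing: n_T = 1 − 0.5X.
Kp = p_D / (p_M^2) with p_i = (n_i/n_T)·P.
At X = 0.349: the mole-fraction product g(X) = Π y_i^ν_i = 0.3399. Since Kp = g(X)·P^{-1}, P = (g/Kp)^(1/1) = (0.3399/0.249)^(1/1) = 1.37 atm.

P = 1.37 atm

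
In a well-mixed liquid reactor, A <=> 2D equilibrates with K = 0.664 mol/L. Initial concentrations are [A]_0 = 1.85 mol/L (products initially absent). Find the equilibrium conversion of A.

X = 0.258

Let X = conversion of A; extent ξ = 1.85·X mol/L.
Concentrations: [A] = 1.85 − 1.85X; [D] = 3.7X.
K = [D]^2 / ([A]).
Solving K = 0.664 for X ∈ (0,1): X = 0.258.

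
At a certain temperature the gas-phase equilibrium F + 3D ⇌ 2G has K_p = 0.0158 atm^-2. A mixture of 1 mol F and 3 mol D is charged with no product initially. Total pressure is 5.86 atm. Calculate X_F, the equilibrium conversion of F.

Basis: 1 mol F initially; let X = conversion of F. Extent ξ = X.
At extent ξ: n_F = 1 − X; n_D = 3 − 3X; n_G = 2X.
n_T = Σnᵢ = 4 − 2X.
y_i = n_i/n_T, p_i = y_i·P. K_p = p_G^2 / (p_F p_D^3).
Setting this equal to 0.0158 atm^-2 and taking the physical root (0 < X < 1) gives X = 0.285.

X = 0.285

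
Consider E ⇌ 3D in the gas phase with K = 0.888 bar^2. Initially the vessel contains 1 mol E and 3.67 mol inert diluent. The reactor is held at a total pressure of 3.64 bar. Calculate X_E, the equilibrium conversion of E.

Take 1 mol E as basis and let X be its fractional conversion, so ξ = X.
Mole table: n_E = 1 − X; n_D = 3X; n_I = 3.67 (inert).
Summing: n_T = 4.67 + 2X.
Mole fractions y_i = n_i/n_T; K = p_D^3 / (p_E) with p_i = y_i·P.
Substituting and setting equal to 0.888 bar^2 gives a polynomial in X; the root in (0,1) is X = 0.359.

X = 0.359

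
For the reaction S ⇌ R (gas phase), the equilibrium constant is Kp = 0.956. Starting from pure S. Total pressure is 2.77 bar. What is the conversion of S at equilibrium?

X = 0.489

Let X = conversion of S (basis 1 mol S); extent of reaction ξ = X.
At extent ξ: n_S = 1 − X; n_R = X.
Total moles n_T = 1 (Δν = 0, constant).
y_i = n_i/n_T, p_i = y_i·P. Kp = p_R / (p_S).
Setting this equal to 0.956 and taking the physical root (0 < X < 1) gives X = 0.489.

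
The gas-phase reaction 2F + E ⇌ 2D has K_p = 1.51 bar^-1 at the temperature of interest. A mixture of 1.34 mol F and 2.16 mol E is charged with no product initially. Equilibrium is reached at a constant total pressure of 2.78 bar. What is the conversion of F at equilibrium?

Let X = conversion of F (basis 1.34 mol F); extent of reaction ξ = 0.67X.
Species balance: n_F = 1.34 − 1.34X; n_E = 2.16 − 0.67X; n_D = 1.34X.
Total moles n_T = 3.5 − 0.67X.
Mole fractions y_i = n_i/n_T; K_p = p_D^2 / (p_F^2 p_E) with p_i = y_i·P.
Substituting and setting equal to 1.51 bar^-1 gives a polynomial in X; the root in (0,1) is X = 0.607.

X = 0.607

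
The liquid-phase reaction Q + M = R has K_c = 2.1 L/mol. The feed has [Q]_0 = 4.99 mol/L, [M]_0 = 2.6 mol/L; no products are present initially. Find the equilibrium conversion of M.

X = 0.853

Let X = conversion of M; extent ξ = 2.6·X mol/L.
Concentrations: [Q] = 4.99 − 2.6X; [M] = 2.6 − 2.6X; [R] = 2.6X.
K_c = [R] / ([Q] [M]).
Equating to 2.1 L/mol: the physical root is X = 0.853.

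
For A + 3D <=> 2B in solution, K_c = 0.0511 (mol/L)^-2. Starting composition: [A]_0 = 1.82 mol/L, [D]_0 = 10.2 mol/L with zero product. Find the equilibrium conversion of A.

Let X = conversion of A; extent ξ = 1.82·X mol/L.
Concentrations: [A] = 1.82 − 1.82X; [D] = 10.2 − 5.46X; [B] = 3.64X.
K_c = [B]^2 / ([A] [D]^3).
Setting equal to 0.0511 and solving for X on (0,1) gives X = 0.712.

X = 0.712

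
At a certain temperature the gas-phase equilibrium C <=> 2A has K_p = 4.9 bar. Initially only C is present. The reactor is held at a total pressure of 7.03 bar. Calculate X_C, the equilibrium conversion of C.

X = 0.385

Basis: 1 mol C initially; let X = conversion of C. Extent ξ = X.
Moles: n_C = 1 − X; n_A = 2X.
Total moles n_T = 1 + X.
Mole fractions y_i = n_i/n_T; K_p = p_A^2 / (p_C) with p_i = y_i·P.
Setting this equal to 4.9 bar and taking the physical root (0 < X < 1) gives X = 0.385.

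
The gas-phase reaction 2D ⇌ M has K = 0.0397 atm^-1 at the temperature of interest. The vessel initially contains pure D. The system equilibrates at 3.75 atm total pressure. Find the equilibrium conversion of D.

Take 1 mol D as basis and let X be its fractional conversion, so ξ = 0.5X.
Species balance: n_D = 1 − X; n_M = 0.5X.
Summing: n_T = 1 − 0.5X.
y_i = n_i/n_T, p_i = y_i·P. K = p_M / (p_D^2).
Setting this equal to 0.0397 atm^-1 and taking the physical root (0 < X < 1) gives X = 0.208.

X = 0.208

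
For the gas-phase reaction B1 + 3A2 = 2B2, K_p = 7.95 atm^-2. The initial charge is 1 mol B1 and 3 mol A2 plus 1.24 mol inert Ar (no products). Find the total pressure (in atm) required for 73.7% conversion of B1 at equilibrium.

Let X = conversion of B1 (basis 1 mol B1); extent of reaction ξ = X.
Mole table: n_B1 = 1 − X; n_A2 = 3 − 3X; n_B2 = 2X; n_I = 1.24 (inert).
n_T = Σnᵢ = 5.24 − 2X.
K_p = p_B2^2 / (p_B1 p_A2^3) with p_i = (n_i/n_T)·P.
At X = 0.737: the mole-fraction product g(X) = Π y_i^ν_i = 238.5. Since K_p = g(X)·P^{-2}, P = (g/K_p)^(1/2) = (238.5/7.95)^(1/2) = 5.48 atm.

P = 5.48 atm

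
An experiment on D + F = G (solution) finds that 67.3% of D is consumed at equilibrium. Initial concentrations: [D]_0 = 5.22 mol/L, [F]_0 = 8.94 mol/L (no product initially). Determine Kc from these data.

Kc = 0.379 L/mol

Let X = conversion of D.
Concentrations: [D] = 5.22 − 5.22X; [F] = 8.94 − 5.22X; [G] = 5.22X.
At X = 0.673: [D] = 1.71, [F] = 5.43, [G] = 3.51.
Kc = [G] / ([D] [F]) = 0.379 L/mol.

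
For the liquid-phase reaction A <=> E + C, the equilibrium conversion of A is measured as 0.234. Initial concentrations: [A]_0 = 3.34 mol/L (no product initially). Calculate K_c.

Let X = conversion of A.
Concentrations: [A] = 3.34 − 3.34X; [E] = 3.34X; [C] = 3.34X.
At X = 0.234: [A] = 2.56, [E] = 0.782, [C] = 0.782.
K_c = [E] [C] / ([A]) = 0.239 mol/L.

K_c = 0.239 mol/L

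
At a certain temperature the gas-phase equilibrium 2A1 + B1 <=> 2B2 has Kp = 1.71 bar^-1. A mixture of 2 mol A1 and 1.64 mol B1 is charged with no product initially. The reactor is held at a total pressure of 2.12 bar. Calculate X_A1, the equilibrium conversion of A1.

Let X = conversion of A1 (basis 2 mol A1); extent of reaction ξ = X.
Mole table: n_A1 = 2 − 2X; n_B1 = 1.64 − X; n_B2 = 2X.
n_T = Σnᵢ = 3.64 − X.
y_i = n_i/n_T, p_i = y_i·P. Kp = p_B2^2 / (p_A1^2 p_B1).
Equating to 1.71 bar^-1 and solving on 0 < X < 1: X = 0.532.

X = 0.532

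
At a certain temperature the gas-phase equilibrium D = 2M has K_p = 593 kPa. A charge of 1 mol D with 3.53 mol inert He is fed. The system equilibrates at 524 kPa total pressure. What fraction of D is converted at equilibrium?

Basis: 1 mol D initially; let X = conversion of D. Extent ξ = X.
At extent ξ: n_D = 1 − X; n_M = 2X; n_I = 3.53 (inert).
Total moles n_T = 4.53 + X.
y_i = n_i/n_T, p_i = y_i·P. K_p = p_M^2 / (p_D).
Equating to 593 kPa and solving on 0 < X < 1: X = 0.683.

X = 0.683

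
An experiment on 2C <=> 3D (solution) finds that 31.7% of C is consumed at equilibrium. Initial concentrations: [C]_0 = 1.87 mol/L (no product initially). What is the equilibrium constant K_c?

K_c = 0.431 mol/L

Let X = conversion of C.
Concentrations: [C] = 1.87 − 1.87X; [D] = 2.81X.
At X = 0.317: [C] = 1.28, [D] = 0.889.
K_c = [D]^3 / ([C]^2) = 0.431 mol/L.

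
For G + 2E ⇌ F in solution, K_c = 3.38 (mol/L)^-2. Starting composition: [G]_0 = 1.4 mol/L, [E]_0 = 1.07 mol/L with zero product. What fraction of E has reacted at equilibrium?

Let X = conversion of E; extent ξ = 1.07X/2 mol/L.
Concentrations: [G] = 1.4 − 0.535X; [E] = 1.07 − 1.07X; [F] = 0.535X.
K_c = [F] / ([G] [E]^2).
This equals 3.38 at X = 0.694 (the root in 0 < X < 1).

X = 0.694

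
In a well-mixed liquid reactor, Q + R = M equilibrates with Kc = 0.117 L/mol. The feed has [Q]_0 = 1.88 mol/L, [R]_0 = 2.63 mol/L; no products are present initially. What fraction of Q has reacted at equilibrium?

X = 0.208

Let X = conversion of Q; extent ξ = 1.88·X mol/L.
Concentrations: [Q] = 1.88 − 1.88X; [R] = 2.63 − 1.88X; [M] = 1.88X.
Kc = [M] / ([Q] [R]).
Solving Kc = 0.117 for X ∈ (0,1): X = 0.208.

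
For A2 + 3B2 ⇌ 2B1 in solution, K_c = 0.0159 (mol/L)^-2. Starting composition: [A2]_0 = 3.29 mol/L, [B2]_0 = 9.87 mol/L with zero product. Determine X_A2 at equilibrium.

Let X = conversion of A2; extent ξ = 3.29·X mol/L.
Concentrations: [A2] = 3.29 − 3.29X; [B2] = 9.87 − 9.87X; [B1] = 6.58X.
K_c = [B1]^2 / ([A2] [B2]^3).
Setting equal to 0.0159 and solving for X on (0,1) gives X = 0.395.

X = 0.395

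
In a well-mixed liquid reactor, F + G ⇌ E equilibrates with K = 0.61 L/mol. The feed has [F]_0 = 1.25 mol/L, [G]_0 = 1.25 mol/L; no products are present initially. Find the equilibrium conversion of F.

X = 0.336

Let X = conversion of F; extent ξ = 1.25·X mol/L.
Concentrations: [F] = 1.25 − 1.25X; [G] = 1.25 − 1.25X; [E] = 1.25X.
K = [E] / ([F] [G]).
This equals 0.61 at X = 0.336 (the root in 0 < X < 1).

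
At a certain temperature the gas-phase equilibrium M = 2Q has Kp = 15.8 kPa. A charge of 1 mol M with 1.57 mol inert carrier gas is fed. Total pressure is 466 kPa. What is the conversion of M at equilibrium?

Let X = conversion of M (basis 1 mol M); extent of reaction ξ = X.
Mole table: n_M = 1 − X; n_Q = 2X; n_I = 1.57 (inert).
Summing: n_T = 2.57 + X.
y_i = n_i/n_T, p_i = y_i·P. Kp = p_Q^2 / (p_M).
Substituting and setting equal to 15.8 kPa gives a polynomial in X; the root in (0,1) is X = 0.141.

X = 0.141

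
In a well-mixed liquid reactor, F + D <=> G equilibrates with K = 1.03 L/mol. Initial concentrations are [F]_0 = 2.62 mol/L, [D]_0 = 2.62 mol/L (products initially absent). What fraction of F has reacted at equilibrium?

Let X = conversion of F; extent ξ = 2.62·X mol/L.
Concentrations: [F] = 2.62 − 2.62X; [D] = 2.62 − 2.62X; [G] = 2.62X.
K = [G] / ([F] [D]).
This equals 1.03 at X = 0.549 (the root in 0 < X < 1).

X = 0.549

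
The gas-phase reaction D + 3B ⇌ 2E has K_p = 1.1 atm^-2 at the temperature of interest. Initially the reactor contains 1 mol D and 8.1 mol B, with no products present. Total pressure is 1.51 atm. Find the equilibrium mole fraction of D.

Take 1 mol D as basis and let X be its fractional conversion, so ξ = X.
At extent ξ: n_D = 1 − X; n_B = 8.1 − 3X; n_E = 2X.
Total moles n_T = 9.1 − 2X.
With p_i = (n_i/n_T)P, K_p = p_E^2 / (p_D p_B^3).
Equating to 1.1 atm^-2 and solving on 0 < X < 1: X = 0.745.
Then n_D = 0.255, n_T = 7.61, so y_D = 0.033.

y_D = 0.033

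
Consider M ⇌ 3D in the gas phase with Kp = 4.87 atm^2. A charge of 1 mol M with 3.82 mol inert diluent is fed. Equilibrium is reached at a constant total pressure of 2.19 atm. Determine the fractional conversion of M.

Take 1 mol M as basis and let X be its fractional conversion, so ξ = X.
At extent ξ: n_M = 1 − X; n_D = 3X; n_I = 3.82 (inert).
Summing: n_T = 4.82 + 2X.
With p_i = (n_i/n_T)P, Kp = p_D^3 / (p_M).
Setting this equal to 4.87 atm^2 and taking the physical root (0 < X < 1) gives X = 0.734.

X = 0.734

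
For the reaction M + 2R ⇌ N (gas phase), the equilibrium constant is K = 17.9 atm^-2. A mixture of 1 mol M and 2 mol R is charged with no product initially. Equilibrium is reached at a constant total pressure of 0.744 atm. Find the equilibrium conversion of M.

Basis: 1 mol M initially; let X = conversion of M. Extent ξ = X.
At extent ξ: n_M = 1 − X; n_R = 2 − 2X; n_N = X.
n_T = Σnᵢ = 3 − 2X.
With p_i = (n_i/n_T)P, K = p_N / (p_M p_R^2).
Substituting and setting equal to 17.9 atm^-2 gives a polynomial in X; the root in (0,1) is X = 0.637.

X = 0.637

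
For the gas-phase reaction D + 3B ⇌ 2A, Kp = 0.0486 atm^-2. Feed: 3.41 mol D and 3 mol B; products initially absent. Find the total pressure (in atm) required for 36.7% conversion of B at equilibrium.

Let X = conversion of B (basis 3 mol B); extent of reaction ξ = X.
Moles: n_D = 3.41 − X; n_B = 3 − 3X; n_A = 2X.
n_T = Σnᵢ = 6.41 − 2X.
Kp = p_A^2 / (p_D p_B^3) with p_i = (n_i/n_T)·P.
At X = 0.367: the mole-fraction product g(X) = Π y_i^ν_i = 0.8329. Since Kp = g(X)·P^{-2}, P = (g/Kp)^(1/2) = (0.8329/0.0486)^(1/2) = 4.14 atm.

P = 4.14 atm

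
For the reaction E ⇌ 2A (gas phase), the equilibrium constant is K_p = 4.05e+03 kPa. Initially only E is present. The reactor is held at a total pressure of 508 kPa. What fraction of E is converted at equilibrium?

X = 0.816

Let X = conversion of E (basis 1 mol E); extent of reaction ξ = X.
At extent ξ: n_E = 1 − X; n_A = 2X.
Total moles n_T = 1 + X.
Mole fractions y_i = n_i/n_T; K_p = p_A^2 / (p_E) with p_i = y_i·P.
This yields a degree-2 equation in X; solving on (0,1), X = 0.816.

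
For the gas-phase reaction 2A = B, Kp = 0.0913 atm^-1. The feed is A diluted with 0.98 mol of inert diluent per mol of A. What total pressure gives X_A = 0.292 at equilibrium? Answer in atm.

P = 5.85 atm

Take 1 mol A as basis and let X be its fractional conversion, so ξ = 0.5X.
At extent ξ: n_A = 1 − X; n_B = 0.5X; n_I = 0.98 (inert).
Summing: n_T = 1.98 − 0.5X.
Kp = p_B / (p_A^2) with p_i = (n_i/n_T)·P.
At X = 0.292: the mole-fraction product g(X) = Π y_i^ν_i = 0.5342. Since Kp = g(X)·P^{-1}, P = (g/Kp)^(1/1) = (0.5342/0.0913)^(1/1) = 5.85 atm.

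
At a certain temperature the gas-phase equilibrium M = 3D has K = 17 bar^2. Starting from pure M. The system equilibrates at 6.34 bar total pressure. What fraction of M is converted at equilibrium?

X = 0.304

Take 1 mol M as basis and let X be its fractional conversion, so ξ = X.
Moles: n_M = 1 − X; n_D = 3X.
Total moles n_T = 1 + 2X.
Mole fractions y_i = n_i/n_T; K = p_D^3 / (p_M) with p_i = y_i·P.
Substituting and setting equal to 17 bar^2 gives a polynomial in X; the root in (0,1) is X = 0.304.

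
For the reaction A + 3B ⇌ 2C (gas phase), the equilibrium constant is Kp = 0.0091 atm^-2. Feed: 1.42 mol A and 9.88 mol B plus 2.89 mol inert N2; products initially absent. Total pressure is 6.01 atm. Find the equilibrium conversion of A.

Basis: 1.42 mol A initially; let X = conversion of A. Extent ξ = 1.42X.
Species balance: n_A = 1.42 − 1.42X; n_B = 9.88 − 4.26X; n_C = 2.84X; n_I = 2.89 (inert).
n_T = Σnᵢ = 14.2 − 2.84X.
Mole fractions y_i = n_i/n_T; Kp = p_C^2 / (p_A p_B^3) with p_i = y_i·P.
Substituting and setting equal to 0.0091 atm^-2 gives a polynomial in X; the root in (0,1) is X = 0.355.

X = 0.355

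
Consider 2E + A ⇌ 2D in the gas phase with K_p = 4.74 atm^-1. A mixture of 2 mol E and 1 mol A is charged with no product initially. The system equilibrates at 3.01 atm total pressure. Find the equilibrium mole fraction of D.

Let X = conversion of E (basis 2 mol E); extent of reaction ξ = X.
Mole table: n_E = 2 − 2X; n_A = 1 − X; n_D = 2X.
Total moles n_T = 3 − X.
y_i = n_i/n_T, p_i = y_i·P. K_p = p_D^2 / (p_E^2 p_A).
This yields a degree-3 equation in X; solving on (0,1), X = 0.605.
Then n_D = 1.21, n_T = 2.39, so y_D = 0.506.

y_D = 0.506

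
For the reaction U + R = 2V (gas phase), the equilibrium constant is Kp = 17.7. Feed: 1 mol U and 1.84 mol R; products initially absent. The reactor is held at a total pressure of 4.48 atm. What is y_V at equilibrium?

Let X = conversion of U (basis 1 mol U); extent of reaction ξ = X.
Mole table: n_U = 1 − X; n_R = 1.84 − X; n_V = 2X.
Total moles n_T = 2.84 (Δν = 0, constant).
y_i = n_i/n_T, p_i = y_i·P. Kp = p_V^2 / (p_U p_R).
Equating to 17.7 and solving on 0 < X < 1: X = 0.840.
Then n_V = 1.68, n_T = 2.84, so y_V = 0.592.

y_V = 0.592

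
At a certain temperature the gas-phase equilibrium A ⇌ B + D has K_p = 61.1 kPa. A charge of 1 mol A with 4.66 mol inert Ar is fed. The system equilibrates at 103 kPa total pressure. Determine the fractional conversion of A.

Basis: 1 mol A initially; let X = conversion of A. Extent ξ = X.
Moles: n_A = 1 − X; n_B = X; n_D = X; n_I = 4.66 (inert).
Total moles n_T = 5.66 + X.
With p_i = (n_i/n_T)P, K_p = p_B p_D / (p_A).
Setting this equal to 61.1 kPa and taking the physical root (0 < X < 1) gives X = 0.824.

X = 0.824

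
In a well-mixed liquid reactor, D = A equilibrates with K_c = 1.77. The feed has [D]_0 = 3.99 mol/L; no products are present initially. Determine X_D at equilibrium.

Let X = conversion of D; extent ξ = 3.99·X mol/L.
Concentrations: [D] = 3.99 − 3.99X; [A] = 3.99X.
K_c = [A] / ([D]).
Setting equal to 1.77 and solving for X on (0,1) gives X = 0.639.

X = 0.639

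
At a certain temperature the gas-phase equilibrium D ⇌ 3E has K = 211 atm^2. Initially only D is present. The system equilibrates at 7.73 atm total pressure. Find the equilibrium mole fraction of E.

y_E = 0.835

Basis: 1 mol D initially; let X = conversion of D. Extent ξ = X.
At extent ξ: n_D = 1 − X; n_E = 3X.
Summing: n_T = 1 + 2X.
y_i = n_i/n_T, p_i = y_i·P. K = p_E^3 / (p_D).
Substituting and setting equal to 211 atm^2 gives a polynomial in X; the root in (0,1) is X = 0.628.
Then n_E = 1.88, n_T = 2.26, so y_E = 0.835.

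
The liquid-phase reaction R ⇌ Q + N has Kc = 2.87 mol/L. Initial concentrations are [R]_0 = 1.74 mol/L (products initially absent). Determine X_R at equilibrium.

X = 0.702

Let X = conversion of R; extent ξ = 1.74·X mol/L.
Concentrations: [R] = 1.74 − 1.74X; [Q] = 1.74X; [N] = 1.74X.
Kc = [Q] [N] / ([R]).
Equating to 2.87 mol/L: the physical root is X = 0.702.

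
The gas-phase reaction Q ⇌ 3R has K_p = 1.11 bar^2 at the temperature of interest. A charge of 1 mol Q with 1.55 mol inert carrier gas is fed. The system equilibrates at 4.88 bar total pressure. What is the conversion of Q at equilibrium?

X = 0.229

Take 1 mol Q as basis and let X be its fractional conversion, so ξ = X.
Moles: n_Q = 1 − X; n_R = 3X; n_I = 1.55 (inert).
Summing: n_T = 2.55 + 2X.
Mole fractions y_i = n_i/n_T; K_p = p_R^3 / (p_Q) with p_i = y_i·P.
This yields a degree-3 equation in X; solving on (0,1), X = 0.229.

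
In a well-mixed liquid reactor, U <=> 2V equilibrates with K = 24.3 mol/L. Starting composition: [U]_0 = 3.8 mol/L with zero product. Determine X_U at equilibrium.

Let X = conversion of U; extent ξ = 3.8·X mol/L.
Concentrations: [U] = 3.8 − 3.8X; [V] = 7.6X.
K = [V]^2 / ([U]).
Equating to 24.3 mol/L: the physical root is X = 0.697.

X = 0.697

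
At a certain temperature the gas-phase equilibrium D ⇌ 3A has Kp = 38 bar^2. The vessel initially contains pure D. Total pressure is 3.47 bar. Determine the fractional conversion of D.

Basis: 1 mol D initially; let X = conversion of D. Extent ξ = X.
Mole table: n_D = 1 − X; n_A = 3X.
Total moles n_T = 1 + 2X.
With p_i = (n_i/n_T)P, Kp = p_A^3 / (p_D).
Setting this equal to 38 bar^2 and taking the physical root (0 < X < 1) gives X = 0.608.

X = 0.608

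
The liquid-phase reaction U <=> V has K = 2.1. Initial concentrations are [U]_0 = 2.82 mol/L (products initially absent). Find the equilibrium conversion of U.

X = 0.677

Let X = conversion of U; extent ξ = 2.82·X mol/L.
Concentrations: [U] = 2.82 − 2.82X; [V] = 2.82X.
K = [V] / ([U]).
This equals 2.1 at X = 0.677 (the root in 0 < X < 1).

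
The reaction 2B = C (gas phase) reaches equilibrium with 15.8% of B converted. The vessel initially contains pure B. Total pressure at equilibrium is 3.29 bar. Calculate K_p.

K_p = 0.0312 bar^-1

Take 1 mol B as basis and let X be its fractional conversion, so ξ = 0.5X.
At extent ξ: n_B = 1 − X; n_C = 0.5X.
Total moles n_T = 1 − 0.5X.
At X = 0.158: n_B = 0.842, n_C = 0.079, n_T = 0.921.
p_i = (n_i/n_T)·P. K_p = p_C / (p_B^2) = 0.0312 bar^-1.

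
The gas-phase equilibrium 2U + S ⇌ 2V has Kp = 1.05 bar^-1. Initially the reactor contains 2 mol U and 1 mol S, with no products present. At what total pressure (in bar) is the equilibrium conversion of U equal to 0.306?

Basis: 2 mol U initially; let X = conversion of U. Extent ξ = X.
Moles: n_U = 2 − 2X; n_S = 1 − X; n_V = 2X.
n_T = Σnᵢ = 3 − X.
Kp = p_V^2 / (p_U^2 p_S) with p_i = (n_i/n_T)·P.
At X = 0.306: the mole-fraction product g(X) = Π y_i^ν_i = 0.7547. Since Kp = g(X)·P^{-1}, P = (g/Kp)^(1/1) = (0.7547/1.05)^(1/1) = 0.719 bar.

P = 0.719 bar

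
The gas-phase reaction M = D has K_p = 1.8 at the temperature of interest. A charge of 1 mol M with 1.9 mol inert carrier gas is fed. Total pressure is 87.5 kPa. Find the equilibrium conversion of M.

X = 0.643

Take 1 mol M as basis and let X be its fractional conversion, so ξ = X.
Species balance: n_M = 1 − X; n_D = X; n_I = 1.9 (inert).
n_T stays at 2.9 (no change in mole number).
Mole fractions y_i = n_i/n_T; K_p = p_D / (p_M) with p_i = y_i·P.
This yields a degree-1 equation in X; solving on (0,1), X = 0.643.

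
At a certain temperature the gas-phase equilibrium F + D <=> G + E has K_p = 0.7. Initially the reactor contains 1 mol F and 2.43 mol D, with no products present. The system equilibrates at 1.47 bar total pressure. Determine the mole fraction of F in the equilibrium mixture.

y_F = 0.101

Take 1 mol F as basis and let X be its fractional conversion, so ξ = X.
Moles: n_F = 1 − X; n_D = 2.43 − X; n_G = X; n_E = X.
Total moles n_T = 3.43 (Δν = 0, constant).
y_i = n_i/n_T, p_i = y_i·P. K_p = p_G p_E / (p_F p_D).
Equating to 0.7 and solving on 0 < X < 1: X = 0.655.
Then n_F = 0.345, n_T = 3.43, so y_F = 0.101.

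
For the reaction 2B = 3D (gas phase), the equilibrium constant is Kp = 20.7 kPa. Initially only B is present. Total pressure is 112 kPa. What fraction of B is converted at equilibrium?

Basis: 1 mol B initially; let X = conversion of B. Extent ξ = 0.5X.
Species balance: n_B = 1 − X; n_D = 1.5X.
Total moles n_T = 1 + 0.5X.
With p_i = (n_i/n_T)P, Kp = p_D^3 / (p_B^2).
Substituting and setting equal to 20.7 kPa gives a polynomial in X; the root in (0,1) is X = 0.311.

X = 0.311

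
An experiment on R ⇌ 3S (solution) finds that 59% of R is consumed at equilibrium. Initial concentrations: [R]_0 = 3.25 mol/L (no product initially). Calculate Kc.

Kc = 143 (mol/L)^2

Let X = conversion of R.
Concentrations: [R] = 3.25 − 3.25X; [S] = 9.75X.
At X = 0.59: [R] = 1.33, [S] = 5.75.
Kc = [S]^3 / ([R]) = 143 (mol/L)^2.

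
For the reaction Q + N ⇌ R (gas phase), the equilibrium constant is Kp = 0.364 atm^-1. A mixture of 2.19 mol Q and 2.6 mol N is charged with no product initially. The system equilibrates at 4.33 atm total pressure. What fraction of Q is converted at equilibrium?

Let X = conversion of Q (basis 2.19 mol Q); extent of reaction ξ = 2.19X.
At extent ξ: n_Q = 2.19 − 2.19X; n_N = 2.6 − 2.19X; n_R = 2.19X.
n_T = Σnᵢ = 4.79 − 2.19X.
Mole fractions y_i = n_i/n_T; Kp = p_R / (p_Q p_N) with p_i = y_i·P.
Setting this equal to 0.364 atm^-1 and taking the physical root (0 < X < 1) gives X = 0.408.

X = 0.408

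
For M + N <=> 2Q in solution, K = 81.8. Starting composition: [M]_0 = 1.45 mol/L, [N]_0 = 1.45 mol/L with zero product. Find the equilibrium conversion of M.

Let X = conversion of M; extent ξ = 1.45·X mol/L.
Concentrations: [M] = 1.45 − 1.45X; [N] = 1.45 − 1.45X; [Q] = 2.9X.
K = [Q]^2 / ([M] [N]).
Setting equal to 81.8 and solving for X on (0,1) gives X = 0.819.

X = 0.819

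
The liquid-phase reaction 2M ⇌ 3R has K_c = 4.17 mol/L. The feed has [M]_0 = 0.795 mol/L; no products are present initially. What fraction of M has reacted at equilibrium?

Let X = conversion of M; extent ξ = 0.795X/2 mol/L.
Concentrations: [M] = 0.795 − 0.795X; [R] = 1.19X.
K_c = [R]^3 / ([M]^2).
Setting equal to 4.17 and solving for X on (0,1) gives X = 0.614.

X = 0.614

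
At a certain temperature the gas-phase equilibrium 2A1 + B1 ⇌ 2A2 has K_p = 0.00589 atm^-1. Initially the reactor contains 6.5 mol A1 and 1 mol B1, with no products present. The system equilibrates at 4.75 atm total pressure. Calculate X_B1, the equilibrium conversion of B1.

Basis: 1 mol B1 initially; let X = conversion of B1. Extent ξ = X.
Mole table: n_A1 = 6.5 − 2X; n_B1 = 1 − X; n_A2 = 2X.
n_T = Σnᵢ = 7.5 − X.
Mole fractions y_i = n_i/n_T; K_p = p_A2^2 / (p_A1^2 p_B1) with p_i = y_i·P.
Setting this equal to 0.00589 atm^-1 and taking the physical root (0 < X < 1) gives X = 0.173.

X = 0.173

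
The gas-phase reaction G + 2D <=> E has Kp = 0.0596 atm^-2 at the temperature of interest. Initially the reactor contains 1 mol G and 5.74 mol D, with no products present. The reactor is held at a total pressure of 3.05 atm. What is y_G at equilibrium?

y_G = 0.116

Take 1 mol G as basis and let X be its fractional conversion, so ξ = X.
Moles: n_G = 1 − X; n_D = 5.74 − 2X; n_E = X.
n_T = Σnᵢ = 6.74 − 2X.
y_i = n_i/n_T, p_i = y_i·P. Kp = p_E / (p_G p_D^2).
Substituting and setting equal to 0.0596 atm^-2 gives a polynomial in X; the root in (0,1) is X = 0.280.
Then n_G = 0.72, n_T = 6.18, so y_G = 0.116.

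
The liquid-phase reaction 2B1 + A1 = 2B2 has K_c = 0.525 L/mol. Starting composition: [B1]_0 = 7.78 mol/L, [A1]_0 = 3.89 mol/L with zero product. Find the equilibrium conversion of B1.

X = 0.502

Let X = conversion of B1; extent ξ = 7.78X/2 mol/L.
Concentrations: [B1] = 7.78 − 7.78X; [A1] = 3.89 − 3.89X; [B2] = 7.78X.
K_c = [B2]^2 / ([B1]^2 [A1]).
This equals 0.525 at X = 0.502 (the root in 0 < X < 1).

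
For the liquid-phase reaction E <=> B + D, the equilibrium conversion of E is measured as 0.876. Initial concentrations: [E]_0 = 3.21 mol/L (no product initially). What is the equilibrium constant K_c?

K_c = 19.9 mol/L

Let X = conversion of E.
Concentrations: [E] = 3.21 − 3.21X; [B] = 3.21X; [D] = 3.21X.
At X = 0.876: [E] = 0.398, [B] = 2.81, [D] = 2.81.
K_c = [B] [D] / ([E]) = 19.9 mol/L.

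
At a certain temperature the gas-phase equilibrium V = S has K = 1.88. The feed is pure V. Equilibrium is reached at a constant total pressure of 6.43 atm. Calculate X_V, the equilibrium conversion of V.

X = 0.653

Take 1 mol V as basis and let X be its fractional conversion, so ξ = X.
At extent ξ: n_V = 1 − X; n_S = X.
Since Δν = 0, n_T = 1 throughout.
Mole fractions y_i = n_i/n_T; K = p_S / (p_V) with p_i = y_i·P.
Substituting and setting equal to 1.88 gives a polynomial in X; the root in (0,1) is X = 0.653.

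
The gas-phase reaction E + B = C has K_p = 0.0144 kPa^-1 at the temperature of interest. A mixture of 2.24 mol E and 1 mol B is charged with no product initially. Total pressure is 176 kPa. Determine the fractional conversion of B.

Let X = conversion of B (basis 1 mol B); extent of reaction ξ = X.
Mole table: n_E = 2.24 − X; n_B = 1 − X; n_C = X.
n_T = Σnᵢ = 3.24 − X.
Mole fractions y_i = n_i/n_T; K_p = p_C / (p_E p_B) with p_i = y_i·P.
Equating to 0.0144 kPa^-1 and solving on 0 < X < 1: X = 0.611.

X = 0.611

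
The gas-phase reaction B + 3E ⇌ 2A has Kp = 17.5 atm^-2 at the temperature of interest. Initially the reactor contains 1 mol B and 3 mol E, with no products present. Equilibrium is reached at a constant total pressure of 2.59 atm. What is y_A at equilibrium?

y_A = 0.590

Basis: 1 mol B initially; let X = conversion of B. Extent ξ = X.
Moles: n_B = 1 − X; n_E = 3 − 3X; n_A = 2X.
Summing: n_T = 4 − 2X.
With p_i = (n_i/n_T)P, Kp = p_A^2 / (p_B p_E^3).
Equating to 17.5 atm^-2 and solving on 0 < X < 1: X = 0.742.
Then n_A = 1.48, n_T = 2.52, so y_A = 0.590.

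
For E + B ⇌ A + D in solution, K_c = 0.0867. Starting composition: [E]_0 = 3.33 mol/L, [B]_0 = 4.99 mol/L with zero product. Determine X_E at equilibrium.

X = 0.277

Let X = conversion of E; extent ξ = 3.33·X mol/L.
Concentrations: [E] = 3.33 − 3.33X; [B] = 4.99 − 3.33X; [A] = 3.33X; [D] = 3.33X.
K_c = [A] [D] / ([E] [B]).
Equating to 0.0867: the physical root is X = 0.277.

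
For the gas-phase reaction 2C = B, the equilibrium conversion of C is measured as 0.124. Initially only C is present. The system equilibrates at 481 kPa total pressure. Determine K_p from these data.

Let X = conversion of C (basis 1 mol C); extent of reaction ξ = 0.5X.
Mole table: n_C = 1 − X; n_B = 0.5X.
Total moles n_T = 1 − 0.5X.
At X = 0.124: n_C = 0.876, n_B = 0.062, n_T = 0.938.
p_i = (n_i/n_T)·P. K_p = p_B / (p_C^2) = 0.000158 kPa^-1.

K_p = 0.000158 kPa^-1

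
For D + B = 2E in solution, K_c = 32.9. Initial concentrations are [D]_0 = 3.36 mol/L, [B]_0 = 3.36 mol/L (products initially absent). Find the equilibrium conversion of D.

Let X = conversion of D; extent ξ = 3.36·X mol/L.
Concentrations: [D] = 3.36 − 3.36X; [B] = 3.36 − 3.36X; [E] = 6.72X.
K_c = [E]^2 / ([D] [B]).
Equating to 32.9: the physical root is X = 0.741.

X = 0.741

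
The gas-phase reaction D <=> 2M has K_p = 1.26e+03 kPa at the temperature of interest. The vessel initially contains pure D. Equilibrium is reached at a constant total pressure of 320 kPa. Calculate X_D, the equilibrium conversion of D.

Let X = conversion of D (basis 1 mol D); extent of reaction ξ = X.
Species balance: n_D = 1 − X; n_M = 2X.
n_T = Σnᵢ = 1 + X.
With p_i = (n_i/n_T)P, K_p = p_M^2 / (p_D).
This yields a degree-2 equation in X; solving on (0,1), X = 0.704.

X = 0.704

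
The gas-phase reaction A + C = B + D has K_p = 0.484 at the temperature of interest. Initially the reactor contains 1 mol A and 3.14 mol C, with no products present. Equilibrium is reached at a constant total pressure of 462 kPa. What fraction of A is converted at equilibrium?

Let X = conversion of A (basis 1 mol A); extent of reaction ξ = X.
At extent ξ: n_A = 1 − X; n_C = 3.14 − X; n_B = X; n_D = X.
Since Δν = 0, n_T = 4.14 throughout.
Mole fractions y_i = n_i/n_T; K_p = p_B p_D / (p_A p_C) with p_i = y_i·P.
Substituting and setting equal to 0.484 gives a polynomial in X; the root in (0,1) is X = 0.650.

X = 0.650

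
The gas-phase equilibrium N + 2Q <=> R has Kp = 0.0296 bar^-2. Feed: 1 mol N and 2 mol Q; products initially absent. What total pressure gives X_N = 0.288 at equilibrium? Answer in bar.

P = 6.29 bar

Take 1 mol N as basis and let X be its fractional conversion, so ξ = X.
Moles: n_N = 1 − X; n_Q = 2 − 2X; n_R = X.
Total moles n_T = 3 − 2X.
Kp = p_R / (p_N p_Q^2) with p_i = (n_i/n_T)·P.
At X = 0.288: the mole-fraction product g(X) = Π y_i^ν_i = 1.172. Since Kp = g(X)·P^{-2}, P = (g/Kp)^(1/2) = (1.172/0.0296)^(1/2) = 6.29 bar.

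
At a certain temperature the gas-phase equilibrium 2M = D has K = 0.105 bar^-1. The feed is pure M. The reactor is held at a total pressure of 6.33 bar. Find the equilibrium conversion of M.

Let X = conversion of M (basis 1 mol M); extent of reaction ξ = 0.5X.
Species balance: n_M = 1 − X; n_D = 0.5X.
Summing: n_T = 1 − 0.5X.
Mole fractions y_i = n_i/n_T; K = p_D / (p_M^2) with p_i = y_i·P.
Substituting and setting equal to 0.105 bar^-1 gives a polynomial in X; the root in (0,1) is X = 0.477.

X = 0.477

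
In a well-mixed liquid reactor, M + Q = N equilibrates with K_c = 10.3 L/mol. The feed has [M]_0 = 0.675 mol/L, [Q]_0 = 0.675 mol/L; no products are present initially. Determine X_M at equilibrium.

X = 0.686

Let X = conversion of M; extent ξ = 0.675·X mol/L.
Concentrations: [M] = 0.675 − 0.675X; [Q] = 0.675 − 0.675X; [N] = 0.675X.
K_c = [N] / ([M] [Q]).
Setting equal to 10.3 and solving for X on (0,1) gives X = 0.686.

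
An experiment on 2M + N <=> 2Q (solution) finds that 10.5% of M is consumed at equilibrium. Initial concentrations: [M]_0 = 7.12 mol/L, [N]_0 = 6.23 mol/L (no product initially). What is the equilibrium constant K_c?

K_c = 0.00235 L/mol

Let X = conversion of M.
Concentrations: [M] = 7.12 − 7.12X; [N] = 6.23 − 3.56X; [Q] = 7.12X.
At X = 0.105: [M] = 6.37, [N] = 5.86, [Q] = 0.748.
K_c = [Q]^2 / ([M]^2 [N]) = 0.00235 L/mol.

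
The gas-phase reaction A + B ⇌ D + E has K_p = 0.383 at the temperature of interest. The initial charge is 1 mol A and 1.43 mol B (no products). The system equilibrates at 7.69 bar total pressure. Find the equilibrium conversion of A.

X = 0.453

Take 1 mol A as basis and let X be its fractional conversion, so ξ = X.
At extent ξ: n_A = 1 − X; n_B = 1.43 − X; n_D = X; n_E = X.
n_T stays at 2.43 (no change in mole number).
y_i = n_i/n_T, p_i = y_i·P. K_p = p_D p_E / (p_A p_B).
This yields a degree-2 equation in X; solving on (0,1), X = 0.453.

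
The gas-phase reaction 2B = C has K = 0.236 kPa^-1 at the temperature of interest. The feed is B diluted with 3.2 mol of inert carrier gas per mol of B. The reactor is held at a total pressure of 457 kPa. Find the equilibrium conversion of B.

Let X = conversion of B (basis 1 mol B); extent of reaction ξ = 0.5X.
Species balance: n_B = 1 − X; n_C = 0.5X; n_I = 3.2 (inert).
Summing: n_T = 4.2 − 0.5X.
y_i = n_i/n_T, p_i = y_i·P. K = p_C / (p_B^2).
Equating to 0.236 kPa^-1 and solving on 0 < X < 1: X = 0.876.

X = 0.876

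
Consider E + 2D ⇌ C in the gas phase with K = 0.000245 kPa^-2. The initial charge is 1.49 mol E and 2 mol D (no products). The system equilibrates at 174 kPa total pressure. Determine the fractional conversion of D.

X = 0.647

Let X = conversion of D (basis 2 mol D); extent of reaction ξ = X.
Moles: n_E = 1.49 − X; n_D = 2 − 2X; n_C = X.
Total moles n_T = 3.49 − 2X.
Mole fractions y_i = n_i/n_T; K = p_C / (p_E p_D^2) with p_i = y_i·P.
Setting this equal to 0.000245 kPa^-2 and taking the physical root (0 < X < 1) gives X = 0.647.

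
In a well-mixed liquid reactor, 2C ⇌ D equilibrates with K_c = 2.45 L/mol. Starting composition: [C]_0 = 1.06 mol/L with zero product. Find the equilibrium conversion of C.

X = 0.647

Let X = conversion of C; extent ξ = 1.06X/2 mol/L.
Concentrations: [C] = 1.06 − 1.06X; [D] = 0.53X.
K_c = [D] / ([C]^2).
Solving K_c = 2.45 for X ∈ (0,1): X = 0.647.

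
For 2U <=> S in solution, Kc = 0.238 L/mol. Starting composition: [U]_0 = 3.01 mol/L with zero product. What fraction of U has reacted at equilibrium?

X = 0.444

Let X = conversion of U; extent ξ = 3.01X/2 mol/L.
Concentrations: [U] = 3.01 − 3.01X; [S] = 1.5X.
Kc = [S] / ([U]^2).
This equals 0.238 at X = 0.444 (the root in 0 < X < 1).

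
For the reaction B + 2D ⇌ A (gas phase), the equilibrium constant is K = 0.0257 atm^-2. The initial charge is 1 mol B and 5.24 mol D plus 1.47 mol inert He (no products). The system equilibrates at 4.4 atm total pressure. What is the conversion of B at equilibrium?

X = 0.180

Let X = conversion of B (basis 1 mol B); extent of reaction ξ = X.
Moles: n_B = 1 − X; n_D = 5.24 − 2X; n_A = X; n_I = 1.47 (inert).
Total moles n_T = 7.71 − 2X.
With p_i = (n_i/n_T)P, K = p_A / (p_B p_D^2).
Setting this equal to 0.0257 atm^-2 and taking the physical root (0 < X < 1) gives X = 0.180.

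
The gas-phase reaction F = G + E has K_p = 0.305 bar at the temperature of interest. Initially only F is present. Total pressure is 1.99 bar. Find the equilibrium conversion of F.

X = 0.365

Take 1 mol F as basis and let X be its fractional conversion, so ξ = X.
Species balance: n_F = 1 − X; n_G = X; n_E = X.
n_T = Σnᵢ = 1 + X.
Mole fractions y_i = n_i/n_T; K_p = p_G p_E / (p_F) with p_i = y_i·P.
Setting this equal to 0.305 bar and taking the physical root (0 < X < 1) gives X = 0.365.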